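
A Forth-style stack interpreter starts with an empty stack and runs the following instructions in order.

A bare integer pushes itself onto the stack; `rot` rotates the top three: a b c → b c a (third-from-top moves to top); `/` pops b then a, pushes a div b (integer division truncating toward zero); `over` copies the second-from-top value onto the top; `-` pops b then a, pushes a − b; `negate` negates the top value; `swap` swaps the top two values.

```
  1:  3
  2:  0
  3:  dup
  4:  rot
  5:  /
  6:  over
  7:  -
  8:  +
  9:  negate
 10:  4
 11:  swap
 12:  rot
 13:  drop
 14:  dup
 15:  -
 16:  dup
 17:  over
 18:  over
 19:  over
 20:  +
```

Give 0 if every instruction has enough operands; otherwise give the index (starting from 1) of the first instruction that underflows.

3      : 3
0      : 3 0
dup    : 3 0 0
rot    : 0 0 3
/      : 0 0
over   : 0 0 0
-      : 0 0
+      : 0
negate : 0
4      : 0 4
swap   : 4 0
rot  — needs 3 operands, stack has 2 → underflow

12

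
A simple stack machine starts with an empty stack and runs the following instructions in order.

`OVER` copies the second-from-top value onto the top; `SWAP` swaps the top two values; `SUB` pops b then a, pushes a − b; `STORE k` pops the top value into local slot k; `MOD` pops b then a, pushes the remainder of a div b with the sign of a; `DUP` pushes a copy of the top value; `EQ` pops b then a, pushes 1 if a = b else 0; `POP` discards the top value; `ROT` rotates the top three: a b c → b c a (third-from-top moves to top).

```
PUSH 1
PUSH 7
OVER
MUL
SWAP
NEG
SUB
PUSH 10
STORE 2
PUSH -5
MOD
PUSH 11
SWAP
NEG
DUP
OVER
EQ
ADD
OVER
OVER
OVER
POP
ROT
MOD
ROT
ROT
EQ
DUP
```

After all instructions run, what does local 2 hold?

10

PUSH 1   1
PUSH 7   1 7
OVER     1 7 1
MUL      1 7
SWAP     7 1
NEG      7 -1
SUB      8
PUSH 10  8 10
STORE 2  8
PUSH -5  8 -5
MOD      3
PUSH 11  3 11
SWAP     11 3
NEG      11 -3
DUP      11 -3 -3
OVER     11 -3 -3 -3
EQ       11 -3 1
ADD      11 -2
OVER     11 -2 11
OVER     11 -2 11 -2
OVER     11 -2 11 -2 11
POP      11 -2 11 -2
ROT      11 11 -2 -2
MOD      11 11 0
ROT      11 0 11
ROT      0 11 11
EQ       0 1
DUP      0 1 1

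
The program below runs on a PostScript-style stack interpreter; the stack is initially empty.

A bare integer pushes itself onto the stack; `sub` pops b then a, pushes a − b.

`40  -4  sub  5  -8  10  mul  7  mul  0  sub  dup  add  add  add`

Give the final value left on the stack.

40  : 40
-4  : 40 -4
sub : 44
5   : 44 5
-8  : 44 5 -8
10  : 44 5 -8 10
mul : 44 5 -80
7   : 44 5 -80 7
mul : 44 5 -560
0   : 44 5 -560 0
sub : 44 5 -560
dup : 44 5 -560 -560
add : 44 5 -1120
add : 44 -1115
add : -1071

-1071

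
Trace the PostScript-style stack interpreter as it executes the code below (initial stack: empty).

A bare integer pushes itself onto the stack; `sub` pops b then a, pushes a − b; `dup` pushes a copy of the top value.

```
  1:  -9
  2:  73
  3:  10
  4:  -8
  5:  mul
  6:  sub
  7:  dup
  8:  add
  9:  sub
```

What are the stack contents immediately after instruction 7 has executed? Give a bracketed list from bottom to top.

[-9, 153, 153]

-9  → -9
73  → -9 73
10  → -9 73 10
-8  → -9 73 10 -8
mul → -9 73 -80
sub → -9 153
dup → -9 153 153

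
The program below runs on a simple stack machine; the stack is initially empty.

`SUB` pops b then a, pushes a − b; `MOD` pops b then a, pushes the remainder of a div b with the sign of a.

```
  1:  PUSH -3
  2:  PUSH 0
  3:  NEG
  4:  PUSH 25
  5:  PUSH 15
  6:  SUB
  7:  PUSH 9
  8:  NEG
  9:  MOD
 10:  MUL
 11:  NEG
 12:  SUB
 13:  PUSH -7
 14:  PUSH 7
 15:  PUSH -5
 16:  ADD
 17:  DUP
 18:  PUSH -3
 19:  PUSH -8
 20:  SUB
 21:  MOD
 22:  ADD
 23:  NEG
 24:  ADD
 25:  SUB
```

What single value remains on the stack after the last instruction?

PUSH -3  -3
PUSH 0   -3 0
NEG      -3 0
PUSH 25  -3 0 25
PUSH 15  -3 0 25 15
SUB      -3 0 10
PUSH 9   -3 0 10 9
NEG      -3 0 10 -9
MOD      -3 0 1
MUL      -3 0
NEG      -3 0
SUB      -3
PUSH -7  -3 -7
PUSH 7   -3 -7 7
PUSH -5  -3 -7 7 -5
ADD      -3 -7 2
DUP      -3 -7 2 2
PUSH -3  -3 -7 2 2 -3
PUSH -8  -3 -7 2 2 -3 -8
SUB      -3 -7 2 2 5
MOD      -3 -7 2 2
ADD      -3 -7 4
NEG      -3 -7 -4
ADD      -3 -11
SUB      8

8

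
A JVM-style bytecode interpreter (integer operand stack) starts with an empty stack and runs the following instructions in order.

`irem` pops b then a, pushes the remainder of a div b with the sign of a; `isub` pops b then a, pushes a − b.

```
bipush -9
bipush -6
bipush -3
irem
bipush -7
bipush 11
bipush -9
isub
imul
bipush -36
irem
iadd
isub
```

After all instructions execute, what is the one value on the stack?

23

bipush -9  : -9
bipush -6  : -9 -6
bipush -3  : -9 -6 -3
irem       : -9 0
bipush -7  : -9 0 -7
bipush 11  : -9 0 -7 11
bipush -9  : -9 0 -7 11 -9
isub       : -9 0 -7 20
imul       : -9 0 -140
bipush -36 : -9 0 -140 -36
irem       : -9 0 -32
iadd       : -9 -32
isub       : 23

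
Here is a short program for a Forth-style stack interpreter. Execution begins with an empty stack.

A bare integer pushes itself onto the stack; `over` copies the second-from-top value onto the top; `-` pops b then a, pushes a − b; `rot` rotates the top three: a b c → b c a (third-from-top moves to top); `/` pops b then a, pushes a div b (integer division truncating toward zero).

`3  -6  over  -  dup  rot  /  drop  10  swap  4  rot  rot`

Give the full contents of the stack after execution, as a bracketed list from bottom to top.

3    -> 3
-6   -> 3 -6
over -> 3 -6 3
-    -> 3 -9
dup  -> 3 -9 -9
rot  -> -9 -9 3
/    -> -9 -3
drop -> -9
10   -> -9 10
swap -> 10 -9
4    -> 10 -9 4
rot  -> -9 4 10
rot  -> 4 10 -9

[4, 10, -9]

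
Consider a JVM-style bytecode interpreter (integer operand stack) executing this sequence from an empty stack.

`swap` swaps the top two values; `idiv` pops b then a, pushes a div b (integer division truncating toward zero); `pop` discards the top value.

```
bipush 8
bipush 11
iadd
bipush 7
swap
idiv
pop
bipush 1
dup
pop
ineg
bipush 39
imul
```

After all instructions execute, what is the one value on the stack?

-39

bipush 8  : [8]
bipush 11 : [8, 11]
iadd      : [19]
bipush 7  : [19, 7]
swap      : [7, 19]
idiv      : [0]
pop       : []
bipush 1  : [1]
dup       : [1, 1]
pop       : [1]
ineg      : [-1]
bipush 39 : [-1, 39]
imul      : [-39]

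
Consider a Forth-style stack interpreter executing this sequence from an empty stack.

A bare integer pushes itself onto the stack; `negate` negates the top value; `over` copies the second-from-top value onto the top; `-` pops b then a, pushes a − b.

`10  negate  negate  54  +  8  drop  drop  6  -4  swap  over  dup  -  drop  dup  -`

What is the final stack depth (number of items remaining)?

2

10      10
negate  -10
negate  10
54      10 54
+       64
8       64 8
drop    64
drop    (empty)
6       6
-4      6 -4
swap    -4 6
over    -4 6 -4
dup     -4 6 -4 -4
-       -4 6 0
drop    -4 6
dup     -4 6 6
-       -4 0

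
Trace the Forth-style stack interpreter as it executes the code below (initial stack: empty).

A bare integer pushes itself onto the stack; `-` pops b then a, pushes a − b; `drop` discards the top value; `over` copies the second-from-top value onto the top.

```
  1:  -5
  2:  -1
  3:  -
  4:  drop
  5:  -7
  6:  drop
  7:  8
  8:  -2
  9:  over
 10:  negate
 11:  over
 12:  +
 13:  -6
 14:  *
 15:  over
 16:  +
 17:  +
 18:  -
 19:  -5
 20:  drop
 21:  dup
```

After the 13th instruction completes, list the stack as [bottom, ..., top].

[8, -2, -10, -6]

-5     -> -5
-1     -> -5 -1
-      -> -4
drop   -> (empty)
-7     -> -7
drop   -> (empty)
8      -> 8
-2     -> 8 -2
over   -> 8 -2 8
negate -> 8 -2 -8
over   -> 8 -2 -8 -2
+      -> 8 -2 -10
-6     -> 8 -2 -10 -6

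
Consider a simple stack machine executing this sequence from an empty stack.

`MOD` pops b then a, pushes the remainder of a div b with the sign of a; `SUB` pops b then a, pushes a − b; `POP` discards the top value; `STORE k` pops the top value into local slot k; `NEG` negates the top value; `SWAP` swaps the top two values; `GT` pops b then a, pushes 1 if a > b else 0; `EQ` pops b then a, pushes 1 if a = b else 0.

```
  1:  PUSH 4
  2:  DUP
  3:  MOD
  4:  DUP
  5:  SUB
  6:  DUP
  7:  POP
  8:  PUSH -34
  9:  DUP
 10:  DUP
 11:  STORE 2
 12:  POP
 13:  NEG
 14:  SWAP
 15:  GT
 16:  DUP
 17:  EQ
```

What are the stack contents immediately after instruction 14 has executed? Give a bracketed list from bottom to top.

PUSH 4   → 4
DUP      → 4 4
MOD      → 0
DUP      → 0 0
SUB      → 0
DUP      → 0 0
POP      → 0
PUSH -34 → 0 -34
DUP      → 0 -34 -34
DUP      → 0 -34 -34 -34
STORE 2  → 0 -34 -34
POP      → 0 -34
NEG      → 0 34
SWAP     → 34 0

[34, 0]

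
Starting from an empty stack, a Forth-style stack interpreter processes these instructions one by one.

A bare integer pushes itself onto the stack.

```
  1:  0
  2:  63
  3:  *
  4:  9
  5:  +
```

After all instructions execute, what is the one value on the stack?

0  -> 0
63 -> 0 63
*  -> 0
9  -> 0 9
+  -> 9

9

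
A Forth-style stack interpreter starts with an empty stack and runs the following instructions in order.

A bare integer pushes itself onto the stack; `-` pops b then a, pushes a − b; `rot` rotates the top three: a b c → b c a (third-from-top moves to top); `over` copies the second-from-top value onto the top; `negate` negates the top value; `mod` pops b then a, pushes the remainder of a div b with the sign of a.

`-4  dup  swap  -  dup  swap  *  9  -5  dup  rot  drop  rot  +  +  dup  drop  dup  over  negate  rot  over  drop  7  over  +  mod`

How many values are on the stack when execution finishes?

3

-4     -> -4
dup    -> -4 -4
swap   -> -4 -4
-      -> 0
dup    -> 0 0
swap   -> 0 0
*      -> 0
9      -> 0 9
-5     -> 0 9 -5
dup    -> 0 9 -5 -5
rot    -> 0 -5 -5 9
drop   -> 0 -5 -5
rot    -> -5 -5 0
+      -> -5 -5
+      -> -10
dup    -> -10 -10
drop   -> -10
dup    -> -10 -10
over   -> -10 -10 -10
negate -> -10 -10 10
rot    -> -10 10 -10
over   -> -10 10 -10 10
drop   -> -10 10 -10
7      -> -10 10 -10 7
over   -> -10 10 -10 7 -10
+      -> -10 10 -10 -3
mod    -> -10 10 -1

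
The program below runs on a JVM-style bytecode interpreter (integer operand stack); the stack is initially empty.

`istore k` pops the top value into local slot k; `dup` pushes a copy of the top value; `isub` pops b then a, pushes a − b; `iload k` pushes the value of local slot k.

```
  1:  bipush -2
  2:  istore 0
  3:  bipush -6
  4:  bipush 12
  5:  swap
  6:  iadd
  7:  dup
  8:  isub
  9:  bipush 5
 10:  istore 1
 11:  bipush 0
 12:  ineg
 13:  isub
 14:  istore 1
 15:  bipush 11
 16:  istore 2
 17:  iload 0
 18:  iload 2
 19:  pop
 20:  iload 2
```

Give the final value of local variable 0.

-2

bipush -2 → [-2]
istore 0  → []
bipush -6 → [-6]
bipush 12 → [-6, 12]
swap      → [12, -6]
iadd      → [6]
dup       → [6, 6]
isub      → [0]
bipush 5  → [0, 5]
istore 1  → [0]
bipush 0  → [0, 0]
ineg      → [0, 0]
isub      → [0]
istore 1  → []
bipush 11 → [11]
istore 2  → []
iload 0   → [-2]
iload 2   → [-2, 11]
pop       → [-2]
iload 2   → [-2, 11]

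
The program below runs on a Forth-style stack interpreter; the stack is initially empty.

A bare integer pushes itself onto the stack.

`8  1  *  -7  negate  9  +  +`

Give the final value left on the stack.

8      → 8
1      → 8 1
*      → 8
-7     → 8 -7
negate → 8 7
9      → 8 7 9
+      → 8 16
+      → 24

24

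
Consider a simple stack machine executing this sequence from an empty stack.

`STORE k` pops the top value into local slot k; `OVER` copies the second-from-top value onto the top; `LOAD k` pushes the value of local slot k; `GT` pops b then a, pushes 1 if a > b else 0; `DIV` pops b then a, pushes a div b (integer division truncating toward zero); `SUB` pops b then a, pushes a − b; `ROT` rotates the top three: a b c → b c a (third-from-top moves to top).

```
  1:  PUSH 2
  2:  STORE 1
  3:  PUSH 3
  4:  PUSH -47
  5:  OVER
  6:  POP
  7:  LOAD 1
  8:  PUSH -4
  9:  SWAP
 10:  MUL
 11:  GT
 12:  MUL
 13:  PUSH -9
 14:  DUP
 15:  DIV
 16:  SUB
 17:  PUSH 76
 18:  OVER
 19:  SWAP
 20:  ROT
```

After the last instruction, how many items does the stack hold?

PUSH 2   : [2]
STORE 1  : []
PUSH 3   : [3]
PUSH -47 : [3, -47]
OVER     : [3, -47, 3]
POP      : [3, -47]
LOAD 1   : [3, -47, 2]
PUSH -4  : [3, -47, 2, -4]
SWAP     : [3, -47, -4, 2]
MUL      : [3, -47, -8]
GT       : [3, 0]
MUL      : [0]
PUSH -9  : [0, -9]
DUP      : [0, -9, -9]
DIV      : [0, 1]
SUB      : [-1]
PUSH 76  : [-1, 76]
OVER     : [-1, 76, -1]
SWAP     : [-1, -1, 76]
ROT      : [-1, 76, -1]

3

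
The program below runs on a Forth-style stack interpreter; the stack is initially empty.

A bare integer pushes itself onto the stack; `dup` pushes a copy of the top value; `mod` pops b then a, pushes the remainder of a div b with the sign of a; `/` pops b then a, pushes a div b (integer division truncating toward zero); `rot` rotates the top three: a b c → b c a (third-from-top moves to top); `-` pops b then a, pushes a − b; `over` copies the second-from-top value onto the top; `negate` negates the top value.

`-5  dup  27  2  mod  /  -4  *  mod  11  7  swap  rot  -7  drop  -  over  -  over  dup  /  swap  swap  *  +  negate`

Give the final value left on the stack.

-16

-5     -> [-5]
dup    -> [-5, -5]
27     -> [-5, -5, 27]
2      -> [-5, -5, 27, 2]
mod    -> [-5, -5, 1]
/      -> [-5, -5]
-4     -> [-5, -5, -4]
*      -> [-5, 20]
mod    -> [-5]
11     -> [-5, 11]
7      -> [-5, 11, 7]
swap   -> [-5, 7, 11]
rot    -> [7, 11, -5]
-7     -> [7, 11, -5, -7]
drop   -> [7, 11, -5]
-      -> [7, 16]
over   -> [7, 16, 7]
-      -> [7, 9]
over   -> [7, 9, 7]
dup    -> [7, 9, 7, 7]
/      -> [7, 9, 1]
swap   -> [7, 1, 9]
swap   -> [7, 9, 1]
*      -> [7, 9]
+      -> [16]
negate -> [-16]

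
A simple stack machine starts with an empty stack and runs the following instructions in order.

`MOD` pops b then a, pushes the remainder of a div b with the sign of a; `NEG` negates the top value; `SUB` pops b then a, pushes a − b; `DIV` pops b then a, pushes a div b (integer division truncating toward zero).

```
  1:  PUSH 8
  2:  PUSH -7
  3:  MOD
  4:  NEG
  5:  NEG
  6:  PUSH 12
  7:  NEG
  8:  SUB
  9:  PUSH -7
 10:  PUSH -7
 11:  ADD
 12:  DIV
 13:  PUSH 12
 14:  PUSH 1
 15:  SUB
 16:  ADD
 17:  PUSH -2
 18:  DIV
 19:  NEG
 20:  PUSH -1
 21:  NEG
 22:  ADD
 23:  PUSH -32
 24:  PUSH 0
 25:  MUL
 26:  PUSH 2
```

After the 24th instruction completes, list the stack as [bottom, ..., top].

[6, -32, 0]

PUSH 8   : [8]
PUSH -7  : [8, -7]
MOD      : [1]
NEG      : [-1]
NEG      : [1]
PUSH 12  : [1, 12]
NEG      : [1, -12]
SUB      : [13]
PUSH -7  : [13, -7]
PUSH -7  : [13, -7, -7]
ADD      : [13, -14]
DIV      : [0]
PUSH 12  : [0, 12]
PUSH 1   : [0, 12, 1]
SUB      : [0, 11]
ADD      : [11]
PUSH -2  : [11, -2]
DIV      : [-5]
NEG      : [5]
PUSH -1  : [5, -1]
NEG      : [5, 1]
ADD      : [6]
PUSH -32 : [6, -32]
PUSH 0   : [6, -32, 0]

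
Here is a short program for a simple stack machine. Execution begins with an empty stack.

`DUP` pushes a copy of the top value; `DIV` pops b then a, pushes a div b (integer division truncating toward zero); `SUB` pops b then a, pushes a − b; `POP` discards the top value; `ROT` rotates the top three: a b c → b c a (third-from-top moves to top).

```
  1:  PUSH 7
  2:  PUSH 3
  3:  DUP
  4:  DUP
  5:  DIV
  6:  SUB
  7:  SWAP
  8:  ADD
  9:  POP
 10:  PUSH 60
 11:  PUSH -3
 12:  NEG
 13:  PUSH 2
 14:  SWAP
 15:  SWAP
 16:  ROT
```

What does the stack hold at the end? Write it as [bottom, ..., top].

[3, 2, 60]

PUSH 7  : 7
PUSH 3  : 7 3
DUP     : 7 3 3
DUP     : 7 3 3 3
DIV     : 7 3 1
SUB     : 7 2
SWAP    : 2 7
ADD     : 9
POP     : (empty)
PUSH 60 : 60
PUSH -3 : 60 -3
NEG     : 60 3
PUSH 2  : 60 3 2
SWAP    : 60 2 3
SWAP    : 60 3 2
ROT     : 3 2 60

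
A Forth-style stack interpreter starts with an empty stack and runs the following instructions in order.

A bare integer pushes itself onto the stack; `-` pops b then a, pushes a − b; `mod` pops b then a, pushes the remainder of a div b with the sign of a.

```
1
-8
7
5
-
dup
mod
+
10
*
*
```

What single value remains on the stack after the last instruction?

1    [1]
-8   [1, -8]
7    [1, -8, 7]
5    [1, -8, 7, 5]
-    [1, -8, 2]
dup  [1, -8, 2, 2]
mod  [1, -8, 0]
+    [1, -8]
10   [1, -8, 10]
*    [1, -80]
*    [-80]

-80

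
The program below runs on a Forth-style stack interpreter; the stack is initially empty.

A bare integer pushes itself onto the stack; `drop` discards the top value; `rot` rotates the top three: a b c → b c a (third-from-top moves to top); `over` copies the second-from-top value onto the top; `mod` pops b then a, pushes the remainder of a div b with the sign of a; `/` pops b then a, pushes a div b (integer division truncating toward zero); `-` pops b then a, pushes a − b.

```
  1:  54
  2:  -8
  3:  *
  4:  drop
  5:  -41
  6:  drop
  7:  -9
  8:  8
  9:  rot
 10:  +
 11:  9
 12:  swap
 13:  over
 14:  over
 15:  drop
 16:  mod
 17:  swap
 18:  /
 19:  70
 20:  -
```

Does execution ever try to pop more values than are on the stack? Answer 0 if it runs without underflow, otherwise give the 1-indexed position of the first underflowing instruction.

54    54
-8    54 -8
*     -432
drop  (empty)
-41   -41
drop  (empty)
-9    -9
8     -9 8
rot  — needs 3 operands, stack has 2 → underflow

9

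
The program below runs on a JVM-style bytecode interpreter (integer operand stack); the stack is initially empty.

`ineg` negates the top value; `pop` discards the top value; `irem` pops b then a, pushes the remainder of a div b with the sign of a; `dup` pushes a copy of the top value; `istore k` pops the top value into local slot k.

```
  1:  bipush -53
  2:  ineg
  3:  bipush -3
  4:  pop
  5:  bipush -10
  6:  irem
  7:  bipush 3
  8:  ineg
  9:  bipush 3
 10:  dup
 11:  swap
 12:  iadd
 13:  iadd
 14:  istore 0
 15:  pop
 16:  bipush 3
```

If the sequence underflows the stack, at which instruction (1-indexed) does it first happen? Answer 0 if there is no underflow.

0

bipush -53 -> [-53]
ineg       -> [53]
bipush -3  -> [53, -3]
pop        -> [53]
bipush -10 -> [53, -10]
irem       -> [3]
bipush 3   -> [3, 3]
ineg       -> [3, -3]
bipush 3   -> [3, -3, 3]
dup        -> [3, -3, 3, 3]
swap       -> [3, -3, 3, 3]
iadd       -> [3, -3, 6]
iadd       -> [3, 3]
istore 0   -> [3]
pop        -> []
bipush 3   -> [3]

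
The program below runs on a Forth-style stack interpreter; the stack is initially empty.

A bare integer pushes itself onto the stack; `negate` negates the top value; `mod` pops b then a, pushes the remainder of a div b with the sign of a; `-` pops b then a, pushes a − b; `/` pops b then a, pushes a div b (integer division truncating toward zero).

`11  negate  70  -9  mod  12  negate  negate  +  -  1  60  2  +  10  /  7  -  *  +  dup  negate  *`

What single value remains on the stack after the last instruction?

11     → [11]
negate → [-11]
70     → [-11, 70]
-9     → [-11, 70, -9]
mod    → [-11, 7]
12     → [-11, 7, 12]
negate → [-11, 7, -12]
negate → [-11, 7, 12]
+      → [-11, 19]
-      → [-30]
1      → [-30, 1]
60     → [-30, 1, 60]
2      → [-30, 1, 60, 2]
+      → [-30, 1, 62]
10     → [-30, 1, 62, 10]
/      → [-30, 1, 6]
7      → [-30, 1, 6, 7]
-      → [-30, 1, -1]
*      → [-30, -1]
+      → [-31]
dup    → [-31, -31]
negate → [-31, 31]
*      → [-961]

-961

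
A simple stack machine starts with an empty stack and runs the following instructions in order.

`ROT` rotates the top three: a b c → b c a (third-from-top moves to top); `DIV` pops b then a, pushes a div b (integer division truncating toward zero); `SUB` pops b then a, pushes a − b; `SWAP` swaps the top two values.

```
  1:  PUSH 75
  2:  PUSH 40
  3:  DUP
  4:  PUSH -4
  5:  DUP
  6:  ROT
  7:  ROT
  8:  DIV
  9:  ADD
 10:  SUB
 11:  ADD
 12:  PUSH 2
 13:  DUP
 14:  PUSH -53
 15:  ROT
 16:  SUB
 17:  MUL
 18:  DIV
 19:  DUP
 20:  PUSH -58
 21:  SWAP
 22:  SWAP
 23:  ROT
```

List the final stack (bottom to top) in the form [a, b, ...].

PUSH 75   [75]
PUSH 40   [75, 40]
DUP       [75, 40, 40]
PUSH -4   [75, 40, 40, -4]
DUP       [75, 40, 40, -4, -4]
ROT       [75, 40, -4, -4, 40]
ROT       [75, 40, -4, 40, -4]
DIV       [75, 40, -4, -10]
ADD       [75, 40, -14]
SUB       [75, 54]
ADD       [129]
PUSH 2    [129, 2]
DUP       [129, 2, 2]
PUSH -53  [129, 2, 2, -53]
ROT       [129, 2, -53, 2]
SUB       [129, 2, -55]
MUL       [129, -110]
DIV       [-1]
DUP       [-1, -1]
PUSH -58  [-1, -1, -58]
SWAP      [-1, -58, -1]
SWAP      [-1, -1, -58]
ROT       [-1, -58, -1]

[-1, -58, -1]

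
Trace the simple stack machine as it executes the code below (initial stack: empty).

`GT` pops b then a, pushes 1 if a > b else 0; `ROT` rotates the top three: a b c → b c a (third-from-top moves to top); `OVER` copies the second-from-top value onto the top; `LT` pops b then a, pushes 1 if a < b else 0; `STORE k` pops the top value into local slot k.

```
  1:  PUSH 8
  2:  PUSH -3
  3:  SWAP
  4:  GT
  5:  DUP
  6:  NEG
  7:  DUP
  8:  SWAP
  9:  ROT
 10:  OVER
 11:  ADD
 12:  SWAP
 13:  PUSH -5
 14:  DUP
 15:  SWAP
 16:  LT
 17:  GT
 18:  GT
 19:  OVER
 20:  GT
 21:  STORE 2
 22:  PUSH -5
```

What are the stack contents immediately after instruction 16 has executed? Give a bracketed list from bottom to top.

PUSH 8  : 8
PUSH -3 : 8 -3
SWAP    : -3 8
GT      : 0
DUP     : 0 0
NEG     : 0 0
DUP     : 0 0 0
SWAP    : 0 0 0
ROT     : 0 0 0
OVER    : 0 0 0 0
ADD     : 0 0 0
SWAP    : 0 0 0
PUSH -5 : 0 0 0 -5
DUP     : 0 0 0 -5 -5
SWAP    : 0 0 0 -5 -5
LT      : 0 0 0 0

[0, 0, 0, 0]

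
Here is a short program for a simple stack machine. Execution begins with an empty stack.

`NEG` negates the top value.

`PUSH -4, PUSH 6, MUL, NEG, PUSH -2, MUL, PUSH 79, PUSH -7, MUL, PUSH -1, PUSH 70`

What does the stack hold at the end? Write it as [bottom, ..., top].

PUSH -4 : [-4]
PUSH 6  : [-4, 6]
MUL     : [-24]
NEG     : [24]
PUSH -2 : [24, -2]
MUL     : [-48]
PUSH 79 : [-48, 79]
PUSH -7 : [-48, 79, -7]
MUL     : [-48, -553]
PUSH -1 : [-48, -553, -1]
PUSH 70 : [-48, -553, -1, 70]

[-48, -553, -1, 70]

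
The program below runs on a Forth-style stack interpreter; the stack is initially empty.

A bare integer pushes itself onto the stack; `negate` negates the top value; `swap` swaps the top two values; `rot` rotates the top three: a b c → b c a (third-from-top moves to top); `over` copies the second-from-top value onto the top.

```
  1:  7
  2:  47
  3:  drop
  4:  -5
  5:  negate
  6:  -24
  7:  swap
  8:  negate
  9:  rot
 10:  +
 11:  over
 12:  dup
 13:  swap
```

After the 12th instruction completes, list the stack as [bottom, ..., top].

[-24, 2, -24, -24]

7      -> 7
47     -> 7 47
drop   -> 7
-5     -> 7 -5
negate -> 7 5
-24    -> 7 5 -24
swap   -> 7 -24 5
negate -> 7 -24 -5
rot    -> -24 -5 7
+      -> -24 2
over   -> -24 2 -24
dup    -> -24 2 -24 -24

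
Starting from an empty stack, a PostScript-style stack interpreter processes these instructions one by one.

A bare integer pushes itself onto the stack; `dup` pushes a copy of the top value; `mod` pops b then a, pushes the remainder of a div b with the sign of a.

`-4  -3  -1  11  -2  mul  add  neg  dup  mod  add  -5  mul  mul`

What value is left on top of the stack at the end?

-4  -> -4
-3  -> -4 -3
-1  -> -4 -3 -1
11  -> -4 -3 -1 11
-2  -> -4 -3 -1 11 -2
mul -> -4 -3 -1 -22
add -> -4 -3 -23
neg -> -4 -3 23
dup -> -4 -3 23 23
mod -> -4 -3 0
add -> -4 -3
-5  -> -4 -3 -5
mul -> -4 15
mul -> -60

-60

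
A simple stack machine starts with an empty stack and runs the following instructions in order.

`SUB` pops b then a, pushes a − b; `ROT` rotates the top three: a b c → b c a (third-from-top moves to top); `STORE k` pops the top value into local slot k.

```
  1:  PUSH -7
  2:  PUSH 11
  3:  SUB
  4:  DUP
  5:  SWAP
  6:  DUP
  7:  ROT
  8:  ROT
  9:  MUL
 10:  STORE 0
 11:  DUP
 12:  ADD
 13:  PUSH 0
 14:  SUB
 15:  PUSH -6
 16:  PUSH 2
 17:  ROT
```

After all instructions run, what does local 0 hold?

PUSH -7 -> -7
PUSH 11 -> -7 11
SUB     -> -18
DUP     -> -18 -18
SWAP    -> -18 -18
DUP     -> -18 -18 -18
ROT     -> -18 -18 -18
ROT     -> -18 -18 -18
MUL     -> -18 324
STORE 0 -> -18
DUP     -> -18 -18
ADD     -> -36
PUSH 0  -> -36 0
SUB     -> -36
PUSH -6 -> -36 -6
PUSH 2  -> -36 -6 2
ROT     -> -6 2 -36

324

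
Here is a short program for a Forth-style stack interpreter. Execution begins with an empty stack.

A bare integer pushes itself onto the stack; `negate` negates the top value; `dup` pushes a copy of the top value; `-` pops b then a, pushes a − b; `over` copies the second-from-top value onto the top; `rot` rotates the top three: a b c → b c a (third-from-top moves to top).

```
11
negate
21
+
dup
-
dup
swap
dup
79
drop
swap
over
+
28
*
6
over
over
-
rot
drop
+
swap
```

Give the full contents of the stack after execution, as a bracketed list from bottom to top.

[0, 0, 0]

11     : [11]
negate : [-11]
21     : [-11, 21]
+      : [10]
dup    : [10, 10]
-      : [0]
dup    : [0, 0]
swap   : [0, 0]
dup    : [0, 0, 0]
79     : [0, 0, 0, 79]
drop   : [0, 0, 0]
swap   : [0, 0, 0]
over   : [0, 0, 0, 0]
+      : [0, 0, 0]
28     : [0, 0, 0, 28]
*      : [0, 0, 0]
6      : [0, 0, 0, 6]
over   : [0, 0, 0, 6, 0]
over   : [0, 0, 0, 6, 0, 6]
-      : [0, 0, 0, 6, -6]
rot    : [0, 0, 6, -6, 0]
drop   : [0, 0, 6, -6]
+      : [0, 0, 0]
swap   : [0, 0, 0]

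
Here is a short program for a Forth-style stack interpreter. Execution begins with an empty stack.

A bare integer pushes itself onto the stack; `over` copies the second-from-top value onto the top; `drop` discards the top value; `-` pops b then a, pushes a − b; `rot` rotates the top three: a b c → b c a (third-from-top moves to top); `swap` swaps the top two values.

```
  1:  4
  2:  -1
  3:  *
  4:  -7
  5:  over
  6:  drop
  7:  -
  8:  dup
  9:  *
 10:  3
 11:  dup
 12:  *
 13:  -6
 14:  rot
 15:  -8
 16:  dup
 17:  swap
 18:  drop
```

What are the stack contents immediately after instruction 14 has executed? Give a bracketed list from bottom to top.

4    → 4
-1   → 4 -1
*    → -4
-7   → -4 -7
over → -4 -7 -4
drop → -4 -7
-    → 3
dup  → 3 3
*    → 9
3    → 9 3
dup  → 9 3 3
*    → 9 9
-6   → 9 9 -6
rot  → 9 -6 9

[9, -6, 9]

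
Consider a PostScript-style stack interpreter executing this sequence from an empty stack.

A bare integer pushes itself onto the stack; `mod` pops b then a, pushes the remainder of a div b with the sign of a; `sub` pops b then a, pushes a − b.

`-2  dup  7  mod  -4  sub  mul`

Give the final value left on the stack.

-4

-2   -2
dup  -2 -2
7    -2 -2 7
mod  -2 -2
-4   -2 -2 -4
sub  -2 2
mul  -4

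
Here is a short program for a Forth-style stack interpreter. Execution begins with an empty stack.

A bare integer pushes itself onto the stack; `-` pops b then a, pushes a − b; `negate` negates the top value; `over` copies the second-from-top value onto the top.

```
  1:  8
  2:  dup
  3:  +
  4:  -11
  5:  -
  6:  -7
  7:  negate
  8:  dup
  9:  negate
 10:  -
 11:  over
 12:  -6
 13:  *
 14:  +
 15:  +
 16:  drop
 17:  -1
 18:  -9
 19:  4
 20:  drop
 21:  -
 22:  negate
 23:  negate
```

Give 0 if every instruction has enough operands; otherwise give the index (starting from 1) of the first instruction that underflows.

8       [8]
dup     [8, 8]
+       [16]
-11     [16, -11]
-       [27]
-7      [27, -7]
negate  [27, 7]
dup     [27, 7, 7]
negate  [27, 7, -7]
-       [27, 14]
over    [27, 14, 27]
-6      [27, 14, 27, -6]
*       [27, 14, -162]
+       [27, -148]
+       [-121]
drop    []
-1      [-1]
-9      [-1, -9]
4       [-1, -9, 4]
drop    [-1, -9]
-       [8]
negate  [-8]
negate  [8]

0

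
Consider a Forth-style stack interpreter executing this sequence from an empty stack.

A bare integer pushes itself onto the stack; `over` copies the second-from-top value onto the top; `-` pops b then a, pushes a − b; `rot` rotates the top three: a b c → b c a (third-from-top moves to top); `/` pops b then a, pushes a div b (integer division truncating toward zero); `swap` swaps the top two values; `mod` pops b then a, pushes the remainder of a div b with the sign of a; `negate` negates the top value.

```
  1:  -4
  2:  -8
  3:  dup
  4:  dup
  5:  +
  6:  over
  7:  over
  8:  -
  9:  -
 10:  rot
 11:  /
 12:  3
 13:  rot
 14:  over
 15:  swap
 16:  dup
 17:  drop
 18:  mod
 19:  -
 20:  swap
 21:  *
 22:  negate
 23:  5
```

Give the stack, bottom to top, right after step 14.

[6, 3, -8, 3]

-4    -4
-8    -4 -8
dup   -4 -8 -8
dup   -4 -8 -8 -8
+     -4 -8 -16
over  -4 -8 -16 -8
over  -4 -8 -16 -8 -16
-     -4 -8 -16 8
-     -4 -8 -24
rot   -8 -24 -4
/     -8 6
3     -8 6 3
rot   6 3 -8
over  6 3 -8 3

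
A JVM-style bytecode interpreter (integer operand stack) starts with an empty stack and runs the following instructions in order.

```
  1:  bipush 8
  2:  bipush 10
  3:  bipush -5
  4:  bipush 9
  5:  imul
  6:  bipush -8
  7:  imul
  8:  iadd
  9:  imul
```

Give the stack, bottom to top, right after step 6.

[8, 10, -45, -8]

bipush 8  → 8
bipush 10 → 8 10
bipush -5 → 8 10 -5
bipush 9  → 8 10 -5 9
imul      → 8 10 -45
bipush -8 → 8 10 -45 -8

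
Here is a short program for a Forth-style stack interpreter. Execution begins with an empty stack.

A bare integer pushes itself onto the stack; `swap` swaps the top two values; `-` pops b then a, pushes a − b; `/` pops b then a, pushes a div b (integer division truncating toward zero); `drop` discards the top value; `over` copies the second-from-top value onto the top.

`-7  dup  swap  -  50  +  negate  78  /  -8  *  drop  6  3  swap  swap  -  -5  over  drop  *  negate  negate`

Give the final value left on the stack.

-15

-7      [-7]
dup     [-7, -7]
swap    [-7, -7]
-       [0]
50      [0, 50]
+       [50]
negate  [-50]
78      [-50, 78]
/       [0]
-8      [0, -8]
*       [0]
drop    []
6       [6]
3       [6, 3]
swap    [3, 6]
swap    [6, 3]
-       [3]
-5      [3, -5]
over    [3, -5, 3]
drop    [3, -5]
*       [-15]
negate  [15]
negate  [-15]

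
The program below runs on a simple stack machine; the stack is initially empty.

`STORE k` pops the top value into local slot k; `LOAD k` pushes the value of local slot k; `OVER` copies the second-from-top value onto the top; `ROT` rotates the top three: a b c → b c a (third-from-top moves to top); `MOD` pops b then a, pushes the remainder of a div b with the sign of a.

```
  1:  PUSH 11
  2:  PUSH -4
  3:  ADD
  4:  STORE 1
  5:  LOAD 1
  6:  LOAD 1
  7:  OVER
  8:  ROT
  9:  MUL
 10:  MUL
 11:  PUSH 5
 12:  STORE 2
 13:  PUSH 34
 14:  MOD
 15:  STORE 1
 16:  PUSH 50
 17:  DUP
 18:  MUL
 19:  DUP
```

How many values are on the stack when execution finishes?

PUSH 11 : [11]
PUSH -4 : [11, -4]
ADD     : [7]
STORE 1 : []
LOAD 1  : [7]
LOAD 1  : [7, 7]
OVER    : [7, 7, 7]
ROT     : [7, 7, 7]
MUL     : [7, 49]
MUL     : [343]
PUSH 5  : [343, 5]
STORE 2 : [343]
PUSH 34 : [343, 34]
MOD     : [3]
STORE 1 : []
PUSH 50 : [50]
DUP     : [50, 50]
MUL     : [2500]
DUP     : [2500, 2500]

2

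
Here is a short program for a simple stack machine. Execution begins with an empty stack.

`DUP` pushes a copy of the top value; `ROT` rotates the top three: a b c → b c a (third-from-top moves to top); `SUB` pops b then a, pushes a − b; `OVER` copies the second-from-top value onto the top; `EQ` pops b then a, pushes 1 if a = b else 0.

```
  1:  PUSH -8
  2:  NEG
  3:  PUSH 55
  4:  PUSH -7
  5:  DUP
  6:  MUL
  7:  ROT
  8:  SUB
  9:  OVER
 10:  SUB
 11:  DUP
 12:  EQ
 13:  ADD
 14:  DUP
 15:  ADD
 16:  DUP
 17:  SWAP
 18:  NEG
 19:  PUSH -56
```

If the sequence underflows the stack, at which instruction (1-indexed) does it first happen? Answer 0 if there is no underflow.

0

PUSH -8  → [-8]
NEG      → [8]
PUSH 55  → [8, 55]
PUSH -7  → [8, 55, -7]
DUP      → [8, 55, -7, -7]
MUL      → [8, 55, 49]
ROT      → [55, 49, 8]
SUB      → [55, 41]
OVER     → [55, 41, 55]
SUB      → [55, -14]
DUP      → [55, -14, -14]
EQ       → [55, 1]
ADD      → [56]
DUP      → [56, 56]
ADD      → [112]
DUP      → [112, 112]
SWAP     → [112, 112]
NEG      → [112, -112]
PUSH -56 → [112, -112, -56]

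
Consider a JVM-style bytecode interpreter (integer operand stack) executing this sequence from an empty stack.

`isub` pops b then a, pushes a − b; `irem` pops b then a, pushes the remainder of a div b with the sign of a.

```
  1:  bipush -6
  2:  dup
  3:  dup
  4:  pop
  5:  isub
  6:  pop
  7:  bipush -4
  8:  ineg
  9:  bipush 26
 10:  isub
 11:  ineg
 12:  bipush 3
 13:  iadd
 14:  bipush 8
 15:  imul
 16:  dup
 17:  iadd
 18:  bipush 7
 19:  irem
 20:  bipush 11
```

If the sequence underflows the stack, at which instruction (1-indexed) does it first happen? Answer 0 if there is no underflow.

bipush -6 : -6
dup       : -6 -6
dup       : -6 -6 -6
pop       : -6 -6
isub      : 0
pop       : (empty)
bipush -4 : -4
ineg      : 4
bipush 26 : 4 26
isub      : -22
ineg      : 22
bipush 3  : 22 3
iadd      : 25
bipush 8  : 25 8
imul      : 200
dup       : 200 200
iadd      : 400
bipush 7  : 400 7
irem      : 1
bipush 11 : 1 11

0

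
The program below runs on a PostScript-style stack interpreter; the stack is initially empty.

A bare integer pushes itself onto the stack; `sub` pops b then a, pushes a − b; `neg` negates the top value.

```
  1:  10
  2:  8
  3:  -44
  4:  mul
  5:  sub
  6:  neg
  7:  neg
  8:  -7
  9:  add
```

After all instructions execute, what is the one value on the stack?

355

10  -> 10
8   -> 10 8
-44 -> 10 8 -44
mul -> 10 -352
sub -> 362
neg -> -362
neg -> 362
-7  -> 362 -7
add -> 355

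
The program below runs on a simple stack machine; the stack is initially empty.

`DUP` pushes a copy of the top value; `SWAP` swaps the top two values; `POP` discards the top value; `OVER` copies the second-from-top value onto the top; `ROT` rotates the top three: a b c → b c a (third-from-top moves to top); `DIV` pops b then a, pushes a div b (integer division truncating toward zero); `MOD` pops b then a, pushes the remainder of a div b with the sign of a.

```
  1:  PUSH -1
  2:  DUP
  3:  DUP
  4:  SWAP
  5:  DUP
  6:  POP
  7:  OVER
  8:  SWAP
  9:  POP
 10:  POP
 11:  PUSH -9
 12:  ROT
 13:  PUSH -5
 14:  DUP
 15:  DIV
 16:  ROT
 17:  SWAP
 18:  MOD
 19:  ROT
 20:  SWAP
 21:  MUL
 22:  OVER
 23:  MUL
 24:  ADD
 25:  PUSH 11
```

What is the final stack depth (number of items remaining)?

2

PUSH -1 : [-1]
DUP     : [-1, -1]
DUP     : [-1, -1, -1]
SWAP    : [-1, -1, -1]
DUP     : [-1, -1, -1, -1]
POP     : [-1, -1, -1]
OVER    : [-1, -1, -1, -1]
SWAP    : [-1, -1, -1, -1]
POP     : [-1, -1, -1]
POP     : [-1, -1]
PUSH -9 : [-1, -1, -9]
ROT     : [-1, -9, -1]
PUSH -5 : [-1, -9, -1, -5]
DUP     : [-1, -9, -1, -5, -5]
DIV     : [-1, -9, -1, 1]
ROT     : [-1, -1, 1, -9]
SWAP    : [-1, -1, -9, 1]
MOD     : [-1, -1, 0]
ROT     : [-1, 0, -1]
SWAP    : [-1, -1, 0]
MUL     : [-1, 0]
OVER    : [-1, 0, -1]
MUL     : [-1, 0]
ADD     : [-1]
PUSH 11 : [-1, 11]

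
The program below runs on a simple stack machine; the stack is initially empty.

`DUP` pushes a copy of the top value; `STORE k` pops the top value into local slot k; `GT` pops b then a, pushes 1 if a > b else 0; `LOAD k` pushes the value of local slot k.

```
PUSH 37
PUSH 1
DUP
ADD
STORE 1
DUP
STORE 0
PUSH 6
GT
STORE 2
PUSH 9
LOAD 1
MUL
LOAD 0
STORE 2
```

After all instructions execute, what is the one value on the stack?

18

PUSH 37 -> 37
PUSH 1  -> 37 1
DUP     -> 37 1 1
ADD     -> 37 2
STORE 1 -> 37
DUP     -> 37 37
STORE 0 -> 37
PUSH 6  -> 37 6
GT      -> 1
STORE 2 -> (empty)
PUSH 9  -> 9
LOAD 1  -> 9 2
MUL     -> 18
LOAD 0  -> 18 37
STORE 2 -> 18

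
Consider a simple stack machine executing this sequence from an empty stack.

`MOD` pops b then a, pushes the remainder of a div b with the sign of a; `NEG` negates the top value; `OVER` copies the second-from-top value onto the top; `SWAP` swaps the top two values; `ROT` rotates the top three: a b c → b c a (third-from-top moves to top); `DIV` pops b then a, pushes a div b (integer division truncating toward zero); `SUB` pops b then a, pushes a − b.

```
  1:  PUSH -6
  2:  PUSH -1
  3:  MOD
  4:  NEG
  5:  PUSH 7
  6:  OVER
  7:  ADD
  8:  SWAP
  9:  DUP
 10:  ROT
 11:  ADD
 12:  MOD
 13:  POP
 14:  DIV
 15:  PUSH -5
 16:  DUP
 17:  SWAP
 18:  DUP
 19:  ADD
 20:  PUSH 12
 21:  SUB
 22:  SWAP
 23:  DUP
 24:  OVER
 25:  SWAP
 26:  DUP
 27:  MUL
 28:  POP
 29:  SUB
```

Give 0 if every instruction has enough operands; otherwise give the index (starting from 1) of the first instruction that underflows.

PUSH -6  -6
PUSH -1  -6 -1
MOD      0
NEG      0
PUSH 7   0 7
OVER     0 7 0
ADD      0 7
SWAP     7 0
DUP      7 0 0
ROT      0 0 7
ADD      0 7
MOD      0
POP      (empty)
DIV  — needs 2 operands, stack has 0 → underflow

14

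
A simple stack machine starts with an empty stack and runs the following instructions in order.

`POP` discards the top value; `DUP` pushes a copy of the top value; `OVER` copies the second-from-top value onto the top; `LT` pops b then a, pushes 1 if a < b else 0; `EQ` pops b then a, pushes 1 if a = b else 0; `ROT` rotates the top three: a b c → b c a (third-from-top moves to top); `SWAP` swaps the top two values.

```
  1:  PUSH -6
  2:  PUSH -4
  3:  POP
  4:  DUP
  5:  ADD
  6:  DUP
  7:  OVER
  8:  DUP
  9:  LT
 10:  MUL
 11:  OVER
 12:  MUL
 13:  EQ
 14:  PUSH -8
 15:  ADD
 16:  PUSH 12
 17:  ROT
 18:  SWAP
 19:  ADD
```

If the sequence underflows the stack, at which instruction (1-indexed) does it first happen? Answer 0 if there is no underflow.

17

PUSH -6 → [-6]
PUSH -4 → [-6, -4]
POP     → [-6]
DUP     → [-6, -6]
ADD     → [-12]
DUP     → [-12, -12]
OVER    → [-12, -12, -12]
DUP     → [-12, -12, -12, -12]
LT      → [-12, -12, 0]
MUL     → [-12, 0]
OVER    → [-12, 0, -12]
MUL     → [-12, 0]
EQ      → [0]
PUSH -8 → [0, -8]
ADD     → [-8]
PUSH 12 → [-8, 12]
ROT  — needs 3 operands, stack has 2 → underflow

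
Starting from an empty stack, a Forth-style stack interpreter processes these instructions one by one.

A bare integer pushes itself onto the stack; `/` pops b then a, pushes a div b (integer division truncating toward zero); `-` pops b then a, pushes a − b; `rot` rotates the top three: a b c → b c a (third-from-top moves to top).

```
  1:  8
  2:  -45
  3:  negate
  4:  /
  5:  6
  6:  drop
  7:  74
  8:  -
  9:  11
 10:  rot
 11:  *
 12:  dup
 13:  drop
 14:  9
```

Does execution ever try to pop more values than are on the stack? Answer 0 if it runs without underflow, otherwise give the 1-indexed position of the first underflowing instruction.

10

8      -> [8]
-45    -> [8, -45]
negate -> [8, 45]
/      -> [0]
6      -> [0, 6]
drop   -> [0]
74     -> [0, 74]
-      -> [-74]
11     -> [-74, 11]
rot  — needs 3 operands, stack has 2 → underflow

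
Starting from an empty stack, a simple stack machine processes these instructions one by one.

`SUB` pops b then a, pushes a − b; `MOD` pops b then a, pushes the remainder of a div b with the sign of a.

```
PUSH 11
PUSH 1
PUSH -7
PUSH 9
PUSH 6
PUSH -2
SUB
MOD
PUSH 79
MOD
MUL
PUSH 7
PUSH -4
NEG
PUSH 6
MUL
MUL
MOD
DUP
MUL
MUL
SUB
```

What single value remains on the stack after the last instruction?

PUSH 11 : 11
PUSH 1  : 11 1
PUSH -7 : 11 1 -7
PUSH 9  : 11 1 -7 9
PUSH 6  : 11 1 -7 9 6
PUSH -2 : 11 1 -7 9 6 -2
SUB     : 11 1 -7 9 8
MOD     : 11 1 -7 1
PUSH 79 : 11 1 -7 1 79
MOD     : 11 1 -7 1
MUL     : 11 1 -7
PUSH 7  : 11 1 -7 7
PUSH -4 : 11 1 -7 7 -4
NEG     : 11 1 -7 7 4
PUSH 6  : 11 1 -7 7 4 6
MUL     : 11 1 -7 7 24
MUL     : 11 1 -7 168
MOD     : 11 1 -7
DUP     : 11 1 -7 -7
MUL     : 11 1 49
MUL     : 11 49
SUB     : -38

-38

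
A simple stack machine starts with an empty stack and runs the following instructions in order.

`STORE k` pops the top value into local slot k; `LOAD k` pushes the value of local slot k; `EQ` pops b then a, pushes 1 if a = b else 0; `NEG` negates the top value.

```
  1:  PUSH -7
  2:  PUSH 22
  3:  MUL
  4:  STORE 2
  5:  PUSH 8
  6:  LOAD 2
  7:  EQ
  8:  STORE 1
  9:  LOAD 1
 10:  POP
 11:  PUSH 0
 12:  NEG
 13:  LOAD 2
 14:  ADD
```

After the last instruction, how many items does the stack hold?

1

PUSH -7 : -7
PUSH 22 : -7 22
MUL     : -154
STORE 2 : (empty)
PUSH 8  : 8
LOAD 2  : 8 -154
EQ      : 0
STORE 1 : (empty)
LOAD 1  : 0
POP     : (empty)
PUSH 0  : 0
NEG     : 0
LOAD 2  : 0 -154
ADD     : -154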